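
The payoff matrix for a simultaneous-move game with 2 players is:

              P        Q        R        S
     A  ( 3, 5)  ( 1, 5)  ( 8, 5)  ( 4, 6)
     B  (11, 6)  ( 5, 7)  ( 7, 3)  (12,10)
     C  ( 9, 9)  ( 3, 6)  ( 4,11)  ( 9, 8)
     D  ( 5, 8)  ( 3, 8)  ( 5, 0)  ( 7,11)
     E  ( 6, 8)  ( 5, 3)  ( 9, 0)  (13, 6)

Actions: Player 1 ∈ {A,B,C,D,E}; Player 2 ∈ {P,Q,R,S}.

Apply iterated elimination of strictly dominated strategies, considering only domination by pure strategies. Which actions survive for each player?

P1 drop A (E beats it: P:6>3 Q:5>1 R:9>8 S:13>4)
P1 drop C (B beats it: P:11>9 Q:5>3 R:7>4 S:12>9)
P1 drop D (B beats it: P:11>5 Q:5>3 R:7>5 S:12>7)
P2 drop Q (S beats it: B:10>7 E:6>3)
P2 drop R (P beats it: B:6>3 E:8>0)
P1→{B,E} P2→{P,S}

IESDS → P1:{B,E} P2:{P,S}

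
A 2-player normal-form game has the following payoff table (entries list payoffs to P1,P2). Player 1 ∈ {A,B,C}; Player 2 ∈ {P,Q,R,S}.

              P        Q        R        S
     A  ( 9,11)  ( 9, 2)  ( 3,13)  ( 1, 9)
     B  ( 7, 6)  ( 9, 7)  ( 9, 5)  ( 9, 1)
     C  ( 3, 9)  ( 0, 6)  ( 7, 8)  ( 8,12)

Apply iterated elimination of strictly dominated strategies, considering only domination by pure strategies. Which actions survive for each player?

P1 drop C (B beats it: P:7>3 Q:9>0 R:9>7 S:9>8)
P2 drop S (P beats it: A:11>9 B:6>1)
P1→{A,B} P2→{P,Q,R}

IESDS → P1:{A,B} P2:{P,Q,R}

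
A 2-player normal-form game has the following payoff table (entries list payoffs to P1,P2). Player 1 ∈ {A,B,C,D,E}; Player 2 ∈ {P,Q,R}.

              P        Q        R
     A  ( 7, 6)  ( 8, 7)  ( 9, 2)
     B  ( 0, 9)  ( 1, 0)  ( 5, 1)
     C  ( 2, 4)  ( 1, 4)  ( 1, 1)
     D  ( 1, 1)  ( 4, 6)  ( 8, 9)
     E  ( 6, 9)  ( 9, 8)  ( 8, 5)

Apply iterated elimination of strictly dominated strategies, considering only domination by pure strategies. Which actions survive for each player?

P1 drop B (A beats it: P:7>0 Q:8>1 R:9>5)
P1 drop C (A beats it: P:7>2 Q:8>1 R:9>1)
P1 drop D (A beats it: P:7>1 Q:8>4 R:9>8)
P2 drop R (P beats it: A:6>2 E:9>5)
P1→{A,E} P2→{P,Q}

IESDS → P1:{A,E} P2:{P,Q}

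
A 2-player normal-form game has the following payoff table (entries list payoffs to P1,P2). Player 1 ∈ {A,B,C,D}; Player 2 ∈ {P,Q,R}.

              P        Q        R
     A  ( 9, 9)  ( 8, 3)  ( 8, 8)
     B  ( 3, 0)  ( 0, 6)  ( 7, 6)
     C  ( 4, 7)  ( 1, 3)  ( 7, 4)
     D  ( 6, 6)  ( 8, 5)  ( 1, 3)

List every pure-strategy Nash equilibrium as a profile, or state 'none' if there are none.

(A,P): NE
(A,Q): not NE [P2→P gives 9>3]
(A,R): not NE [P2→P gives 9>8]
(B,P): not NE [P1→A gives 9>3; P2→R gives 6>0]
(B,Q): not NE [P1→D gives 8>0]
(B,R): not NE [P1→A gives 8>7]
(C,P): not NE [P1→A gives 9>4]
(C,Q): not NE [P1→D gives 8>1; P2→P gives 7>3]
(C,R): not NE [P1→A gives 8>7; P2→P gives 7>4]
(D,P): not NE [P1→A gives 9>6]
(D,Q): not NE [P2→P gives 6>5]
(D,R): not NE [P1→A gives 8>1; P2→P gives 6>3]

Nash profiles: (A,P)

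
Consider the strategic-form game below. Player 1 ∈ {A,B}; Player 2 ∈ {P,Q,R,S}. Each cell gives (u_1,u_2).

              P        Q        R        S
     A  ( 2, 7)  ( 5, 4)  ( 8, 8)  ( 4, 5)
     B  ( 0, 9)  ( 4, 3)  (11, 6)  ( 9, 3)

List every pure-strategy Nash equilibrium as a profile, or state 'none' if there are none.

(A,P): not NE [P2→R gives 8>7]
(A,Q): not NE [P2→R gives 8>4]
(A,R): not NE [P1→B gives 11>8]
(A,S): not NE [P1→B gives 9>4; P2→R gives 8>5]
(B,P): not NE [P1→A gives 2>0]
(B,Q): not NE [P1→A gives 5>4; P2→P gives 9>3]
(B,R): not NE [P2→P gives 9>6]
(B,S): not NE [P2→P gives 9>3]

Equilibria: none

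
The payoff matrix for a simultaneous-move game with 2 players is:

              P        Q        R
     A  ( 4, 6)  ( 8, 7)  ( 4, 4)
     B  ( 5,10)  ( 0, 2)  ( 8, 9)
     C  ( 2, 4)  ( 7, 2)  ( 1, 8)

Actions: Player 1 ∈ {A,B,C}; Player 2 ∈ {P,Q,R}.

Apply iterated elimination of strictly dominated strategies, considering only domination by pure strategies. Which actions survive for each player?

P1 drop C (A beats it: P:4>2 Q:8>7 R:4>1)
P2 drop R (P beats it: A:6>4 B:10>9)
P1→{A,B} P2→{P,Q}

IESDS → P1:{A,B} P2:{P,Q}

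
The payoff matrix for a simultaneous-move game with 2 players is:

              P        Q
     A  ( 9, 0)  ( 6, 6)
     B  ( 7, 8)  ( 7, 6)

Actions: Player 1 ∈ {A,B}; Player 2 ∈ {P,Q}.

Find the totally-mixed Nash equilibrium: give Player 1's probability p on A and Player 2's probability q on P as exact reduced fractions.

P1 mixes 1/4 on A; P2 mixes 1/3 on P

P1 indiff ⇒ q·9+(1-q)·6 = q·7+(1-q)·7 ⇒ q(2) = (1-q)(1) ⇒ q = 1/3
P2 indiff ⇒ p·0+(1-p)·8 = p·6+(1-p)·6 ⇒ p(-6) = (1-p)(-2) ⇒ p = 1/4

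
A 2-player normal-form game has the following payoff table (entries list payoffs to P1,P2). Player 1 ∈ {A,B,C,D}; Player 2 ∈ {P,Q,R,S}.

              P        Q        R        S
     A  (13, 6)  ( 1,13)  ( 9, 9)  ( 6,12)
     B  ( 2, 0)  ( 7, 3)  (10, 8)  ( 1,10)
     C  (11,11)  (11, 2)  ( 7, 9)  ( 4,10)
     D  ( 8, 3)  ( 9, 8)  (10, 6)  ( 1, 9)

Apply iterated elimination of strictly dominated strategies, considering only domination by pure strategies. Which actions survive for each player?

Survivors P1:{A,C} P2:{P,Q,S}

P2 drop R (S beats it: A:12>9 B:10>8 C:10>9 D:9>6)
P1 drop B (C beats it: P:11>2 Q:11>7 S:4>1)
P1 drop D (C beats it: P:11>8 Q:11>9 S:4>1)
P1→{A,C} P2→{P,Q,S}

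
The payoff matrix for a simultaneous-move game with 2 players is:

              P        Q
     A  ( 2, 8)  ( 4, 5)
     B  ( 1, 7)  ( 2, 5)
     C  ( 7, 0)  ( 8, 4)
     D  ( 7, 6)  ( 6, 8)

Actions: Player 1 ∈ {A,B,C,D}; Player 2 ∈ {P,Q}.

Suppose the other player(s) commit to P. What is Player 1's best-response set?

u_1(A vs P) = 2
u_1(B vs P) = 1
u_1(C vs P) = 7
u_1(D vs P) = 7
max payoff 7 at {C,D}

P1 best: {C,D}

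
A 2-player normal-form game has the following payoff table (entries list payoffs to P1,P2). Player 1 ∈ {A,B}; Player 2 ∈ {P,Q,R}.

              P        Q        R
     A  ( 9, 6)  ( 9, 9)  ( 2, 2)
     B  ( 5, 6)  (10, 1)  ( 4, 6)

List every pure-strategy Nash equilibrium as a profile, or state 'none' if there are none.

NE set: (B,R)

(A,P): not NE [P2→Q gives 9>6]
(A,Q): not NE [P1→B gives 10>9]
(A,R): not NE [P1→B gives 4>2; P2→Q gives 9>2]
(B,P): not NE [P1→A gives 9>5]
(B,Q): not NE [P2→R gives 6>1]
(B,R): NE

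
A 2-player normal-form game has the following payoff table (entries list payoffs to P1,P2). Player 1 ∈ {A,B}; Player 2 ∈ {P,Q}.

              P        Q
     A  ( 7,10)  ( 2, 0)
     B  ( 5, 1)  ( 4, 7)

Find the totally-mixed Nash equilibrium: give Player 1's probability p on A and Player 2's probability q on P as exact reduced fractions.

P1 indiff ⇒ q·7+(1-q)·2 = q·5+(1-q)·4 ⇒ q(2) = (1-q)(2) ⇒ q = 1/2
P2 indiff ⇒ p·10+(1-p)·1 = p·0+(1-p)·7 ⇒ p(10) = (1-p)(6) ⇒ p = 3/8

P1 mixes 3/8 on A; P2 mixes 1/2 on P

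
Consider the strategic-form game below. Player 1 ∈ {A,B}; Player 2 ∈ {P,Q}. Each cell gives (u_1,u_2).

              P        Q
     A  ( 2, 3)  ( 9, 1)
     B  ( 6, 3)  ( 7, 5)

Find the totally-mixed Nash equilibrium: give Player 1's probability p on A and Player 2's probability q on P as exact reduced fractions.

(p,q) = (1/2, 1/3)

P1 indiff ⇒ q·2+(1-q)·9 = q·6+(1-q)·7 ⇒ q(-4) = (1-q)(-2) ⇒ q = 1/3
P2 indiff ⇒ p·3+(1-p)·3 = p·1+(1-p)·5 ⇒ p(2) = (1-p)(2) ⇒ p = 1/2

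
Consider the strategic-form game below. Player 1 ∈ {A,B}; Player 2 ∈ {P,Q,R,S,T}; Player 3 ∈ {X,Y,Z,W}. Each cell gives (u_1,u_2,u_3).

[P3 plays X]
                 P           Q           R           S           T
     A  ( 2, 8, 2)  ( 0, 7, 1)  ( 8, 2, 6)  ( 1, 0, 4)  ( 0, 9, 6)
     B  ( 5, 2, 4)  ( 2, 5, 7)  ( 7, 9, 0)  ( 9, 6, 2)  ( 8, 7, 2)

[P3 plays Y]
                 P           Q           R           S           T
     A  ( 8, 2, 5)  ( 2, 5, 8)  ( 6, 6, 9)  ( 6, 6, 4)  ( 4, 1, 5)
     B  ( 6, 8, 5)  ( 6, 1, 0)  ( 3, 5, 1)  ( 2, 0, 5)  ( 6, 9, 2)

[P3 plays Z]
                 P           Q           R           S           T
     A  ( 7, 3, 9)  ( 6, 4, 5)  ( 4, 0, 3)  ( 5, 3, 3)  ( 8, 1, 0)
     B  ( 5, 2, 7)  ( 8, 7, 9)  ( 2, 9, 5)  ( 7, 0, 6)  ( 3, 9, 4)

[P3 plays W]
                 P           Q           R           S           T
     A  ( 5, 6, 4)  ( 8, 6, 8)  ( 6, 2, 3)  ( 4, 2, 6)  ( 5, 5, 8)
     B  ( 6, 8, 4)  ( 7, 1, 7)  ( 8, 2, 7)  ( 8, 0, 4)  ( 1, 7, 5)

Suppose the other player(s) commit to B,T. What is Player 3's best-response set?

u_3(X vs B,T) = 2
u_3(Y vs B,T) = 2
u_3(Z vs B,T) = 4
u_3(W vs B,T) = 5
max payoff 5 at {W}

BR_3 = {W}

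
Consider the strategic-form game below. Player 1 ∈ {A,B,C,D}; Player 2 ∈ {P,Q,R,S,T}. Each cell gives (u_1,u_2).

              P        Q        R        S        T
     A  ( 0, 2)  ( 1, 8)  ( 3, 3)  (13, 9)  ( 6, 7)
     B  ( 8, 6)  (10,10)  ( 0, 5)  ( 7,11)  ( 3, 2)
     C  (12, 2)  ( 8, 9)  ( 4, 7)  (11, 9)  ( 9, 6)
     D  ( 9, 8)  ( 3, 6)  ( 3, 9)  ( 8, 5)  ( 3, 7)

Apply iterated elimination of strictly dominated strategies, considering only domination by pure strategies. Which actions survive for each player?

P1 drop D (C beats it: P:12>9 Q:8>3 R:4>3 S:11>8 T:9>3)
P2 drop P (Q beats it: A:8>2 B:10>6 C:9>2)
P2 drop R (Q beats it: A:8>3 B:10>5 C:9>7)
P2 drop T (Q beats it: A:8>7 B:10>2 C:9>6)
P1→{A,B,C} P2→{Q,S}

IESDS → P1:{A,B,C} P2:{Q,S}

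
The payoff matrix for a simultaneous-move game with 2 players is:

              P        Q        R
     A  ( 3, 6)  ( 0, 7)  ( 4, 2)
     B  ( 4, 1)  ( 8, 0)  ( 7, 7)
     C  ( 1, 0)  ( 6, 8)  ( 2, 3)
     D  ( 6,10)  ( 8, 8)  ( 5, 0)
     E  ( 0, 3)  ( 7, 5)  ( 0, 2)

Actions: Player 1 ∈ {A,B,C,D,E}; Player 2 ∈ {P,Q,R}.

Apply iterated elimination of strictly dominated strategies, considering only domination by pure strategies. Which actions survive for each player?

P1 drop A (B beats it: P:4>3 Q:8>0 R:7>4)
P1 drop C (B beats it: P:4>1 Q:8>6 R:7>2)
P1 drop E (B beats it: P:4>0 Q:8>7 R:7>0)
P2 drop Q (P beats it: B:1>0 D:10>8)
P1→{B,D} P2→{P,R}

Survivors P1:{B,D} P2:{P,R}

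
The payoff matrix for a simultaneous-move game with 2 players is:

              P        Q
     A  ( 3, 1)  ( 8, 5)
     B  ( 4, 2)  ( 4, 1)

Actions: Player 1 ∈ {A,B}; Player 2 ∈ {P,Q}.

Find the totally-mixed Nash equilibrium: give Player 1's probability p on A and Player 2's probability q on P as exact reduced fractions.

P1 indiff ⇒ q·3+(1-q)·8 = q·4+(1-q)·4 ⇒ q(-1) = (1-q)(-4) ⇒ q = 4/5
P2 indiff ⇒ p·1+(1-p)·2 = p·5+(1-p)·1 ⇒ p(-4) = (1-p)(-1) ⇒ p = 1/5

P1 mixes 1/5 on A; P2 mixes 4/5 on P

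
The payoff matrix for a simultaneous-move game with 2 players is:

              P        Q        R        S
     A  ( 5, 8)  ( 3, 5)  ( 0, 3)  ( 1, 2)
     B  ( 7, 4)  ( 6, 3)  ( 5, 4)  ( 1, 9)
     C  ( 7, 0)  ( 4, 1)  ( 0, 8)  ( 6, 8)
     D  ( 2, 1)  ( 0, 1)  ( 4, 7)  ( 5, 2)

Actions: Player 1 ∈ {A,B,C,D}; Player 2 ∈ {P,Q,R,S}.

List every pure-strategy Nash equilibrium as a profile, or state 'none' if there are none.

PSNE = {(C,S)}

(A,P): not NE [P1→C gives 7>5]
(A,Q): not NE [P1→B gives 6>3; P2→P gives 8>5]
(A,R): not NE [P1→B gives 5>0; P2→P gives 8>3]
(A,S): not NE [P1→C gives 6>1; P2→P gives 8>2]
(B,P): not NE [P2→S gives 9>4]
(B,Q): not NE [P2→S gives 9>3]
(B,R): not NE [P2→S gives 9>4]
(B,S): not NE [P1→C gives 6>1]
(C,P): not NE [P2→S gives 8>0]
(C,Q): not NE [P1→B gives 6>4; P2→S gives 8>1]
(C,R): not NE [P1→B gives 5>0]
(C,S): NE
(D,P): not NE [P1→C gives 7>2; P2→R gives 7>1]
(D,Q): not NE [P1→B gives 6>0; P2→R gives 7>1]
(D,R): not NE [P1→B gives 5>4]
(D,S): not NE [P1→C gives 6>5; P2→R gives 7>2]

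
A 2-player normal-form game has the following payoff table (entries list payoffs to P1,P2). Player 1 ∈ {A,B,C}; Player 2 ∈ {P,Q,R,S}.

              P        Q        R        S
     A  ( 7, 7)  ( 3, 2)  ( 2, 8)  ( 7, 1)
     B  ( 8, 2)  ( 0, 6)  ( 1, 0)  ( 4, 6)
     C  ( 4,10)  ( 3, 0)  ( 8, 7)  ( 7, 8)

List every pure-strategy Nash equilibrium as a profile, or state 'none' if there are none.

Equilibria: none

(A,P): not NE [P1→B gives 8>7; P2→R gives 8>7]
(A,Q): not NE [P2→R gives 8>2]
(A,R): not NE [P1→C gives 8>2]
(A,S): not NE [P2→R gives 8>1]
(B,P): not NE [P2→S gives 6>2]
(B,Q): not NE [P1→C gives 3>0]
(B,R): not NE [P1→C gives 8>1; P2→S gives 6>0]
(B,S): not NE [P1→C gives 7>4]
(C,P): not NE [P1→B gives 8>4]
(C,Q): not NE [P2→P gives 10>0]
(C,R): not NE [P2→P gives 10>7]
(C,S): not NE [P2→P gives 10>8]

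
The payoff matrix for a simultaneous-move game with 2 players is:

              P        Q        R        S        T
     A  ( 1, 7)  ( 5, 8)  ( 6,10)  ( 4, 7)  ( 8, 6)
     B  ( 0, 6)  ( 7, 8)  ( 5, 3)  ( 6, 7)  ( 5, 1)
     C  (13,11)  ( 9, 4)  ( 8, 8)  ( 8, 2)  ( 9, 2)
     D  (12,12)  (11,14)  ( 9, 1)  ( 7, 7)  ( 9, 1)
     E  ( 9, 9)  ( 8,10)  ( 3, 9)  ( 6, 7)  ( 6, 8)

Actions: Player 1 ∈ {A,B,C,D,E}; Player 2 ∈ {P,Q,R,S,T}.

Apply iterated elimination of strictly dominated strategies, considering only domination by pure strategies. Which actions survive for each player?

P1 drop A (C beats it: P:13>1 Q:9>5 R:8>6 S:8>4 T:9>8)
P1 drop B (C beats it: P:13>0 Q:9>7 R:8>5 S:8>6 T:9>5)
P1 drop E (C beats it: P:13>9 Q:9>8 R:8>3 S:8>6 T:9>6)
P2 drop R (P beats it: C:11>8 D:12>1)
P2 drop S (P beats it: C:11>2 D:12>7)
P2 drop T (P beats it: C:11>2 D:12>1)
P1→{C,D} P2→{P,Q}

Survivors P1:{C,D} P2:{P,Q}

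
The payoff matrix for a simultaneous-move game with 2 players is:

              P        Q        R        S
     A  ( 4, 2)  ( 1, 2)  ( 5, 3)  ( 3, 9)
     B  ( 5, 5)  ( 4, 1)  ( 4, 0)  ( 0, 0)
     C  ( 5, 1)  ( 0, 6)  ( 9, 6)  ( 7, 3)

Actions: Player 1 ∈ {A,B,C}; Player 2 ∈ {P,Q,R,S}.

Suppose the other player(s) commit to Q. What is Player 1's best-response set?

P1 best: {B}

u_1(A vs Q) = 1
u_1(B vs Q) = 4
u_1(C vs Q) = 0
max payoff 4 at {B}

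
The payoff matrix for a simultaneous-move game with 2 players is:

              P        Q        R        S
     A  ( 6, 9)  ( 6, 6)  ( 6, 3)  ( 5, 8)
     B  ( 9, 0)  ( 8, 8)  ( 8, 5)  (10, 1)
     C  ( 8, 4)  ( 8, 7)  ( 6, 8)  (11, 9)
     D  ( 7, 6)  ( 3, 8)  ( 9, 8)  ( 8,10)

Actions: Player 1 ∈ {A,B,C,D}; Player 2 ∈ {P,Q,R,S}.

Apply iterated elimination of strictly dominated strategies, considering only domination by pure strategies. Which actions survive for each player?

Survivors P1:{B,C,D} P2:{Q,R,S}

P1 drop A (B beats it: P:9>6 Q:8>6 R:8>6 S:10>5)
P2 drop P (Q beats it: B:8>0 C:7>4 D:8>6)
P1→{B,C,D} P2→{Q,R,S}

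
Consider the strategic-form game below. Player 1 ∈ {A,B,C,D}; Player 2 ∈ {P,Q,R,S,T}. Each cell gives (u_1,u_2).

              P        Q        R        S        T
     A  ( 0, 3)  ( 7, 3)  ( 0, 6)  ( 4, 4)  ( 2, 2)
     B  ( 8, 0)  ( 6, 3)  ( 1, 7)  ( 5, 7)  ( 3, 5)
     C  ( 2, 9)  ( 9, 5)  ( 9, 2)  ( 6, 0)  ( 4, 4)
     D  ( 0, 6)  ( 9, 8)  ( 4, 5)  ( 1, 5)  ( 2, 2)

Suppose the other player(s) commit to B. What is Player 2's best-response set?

argmax u_2 = {R,S}

u_2(P vs B) = 0
u_2(Q vs B) = 3
u_2(R vs B) = 7
u_2(S vs B) = 7
u_2(T vs B) = 5
max payoff 7 at {R,S}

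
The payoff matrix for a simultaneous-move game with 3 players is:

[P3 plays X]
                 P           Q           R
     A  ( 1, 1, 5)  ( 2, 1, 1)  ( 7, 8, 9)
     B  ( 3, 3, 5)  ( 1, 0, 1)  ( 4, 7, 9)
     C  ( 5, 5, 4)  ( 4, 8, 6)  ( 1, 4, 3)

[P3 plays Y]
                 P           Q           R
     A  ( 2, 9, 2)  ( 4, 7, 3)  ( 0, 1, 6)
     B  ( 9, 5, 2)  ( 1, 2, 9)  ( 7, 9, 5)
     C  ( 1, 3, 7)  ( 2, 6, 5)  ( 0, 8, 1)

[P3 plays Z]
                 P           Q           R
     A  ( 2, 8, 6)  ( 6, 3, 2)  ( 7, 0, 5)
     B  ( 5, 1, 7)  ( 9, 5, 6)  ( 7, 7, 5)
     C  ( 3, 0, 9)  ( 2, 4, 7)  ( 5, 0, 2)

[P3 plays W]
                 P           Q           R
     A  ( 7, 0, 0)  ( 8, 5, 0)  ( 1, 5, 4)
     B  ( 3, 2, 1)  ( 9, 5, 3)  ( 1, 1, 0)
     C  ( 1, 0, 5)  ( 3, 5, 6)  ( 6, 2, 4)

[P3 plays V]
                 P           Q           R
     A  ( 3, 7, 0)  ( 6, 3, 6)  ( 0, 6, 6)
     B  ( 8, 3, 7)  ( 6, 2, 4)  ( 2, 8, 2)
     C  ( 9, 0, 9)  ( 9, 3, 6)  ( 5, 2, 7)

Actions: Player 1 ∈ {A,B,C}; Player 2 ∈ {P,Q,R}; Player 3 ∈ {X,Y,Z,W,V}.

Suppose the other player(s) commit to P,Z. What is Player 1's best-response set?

BR_1 = {B}

u_1(A vs P,Z) = 2
u_1(B vs P,Z) = 5
u_1(C vs P,Z) = 3
max payoff 5 at {B}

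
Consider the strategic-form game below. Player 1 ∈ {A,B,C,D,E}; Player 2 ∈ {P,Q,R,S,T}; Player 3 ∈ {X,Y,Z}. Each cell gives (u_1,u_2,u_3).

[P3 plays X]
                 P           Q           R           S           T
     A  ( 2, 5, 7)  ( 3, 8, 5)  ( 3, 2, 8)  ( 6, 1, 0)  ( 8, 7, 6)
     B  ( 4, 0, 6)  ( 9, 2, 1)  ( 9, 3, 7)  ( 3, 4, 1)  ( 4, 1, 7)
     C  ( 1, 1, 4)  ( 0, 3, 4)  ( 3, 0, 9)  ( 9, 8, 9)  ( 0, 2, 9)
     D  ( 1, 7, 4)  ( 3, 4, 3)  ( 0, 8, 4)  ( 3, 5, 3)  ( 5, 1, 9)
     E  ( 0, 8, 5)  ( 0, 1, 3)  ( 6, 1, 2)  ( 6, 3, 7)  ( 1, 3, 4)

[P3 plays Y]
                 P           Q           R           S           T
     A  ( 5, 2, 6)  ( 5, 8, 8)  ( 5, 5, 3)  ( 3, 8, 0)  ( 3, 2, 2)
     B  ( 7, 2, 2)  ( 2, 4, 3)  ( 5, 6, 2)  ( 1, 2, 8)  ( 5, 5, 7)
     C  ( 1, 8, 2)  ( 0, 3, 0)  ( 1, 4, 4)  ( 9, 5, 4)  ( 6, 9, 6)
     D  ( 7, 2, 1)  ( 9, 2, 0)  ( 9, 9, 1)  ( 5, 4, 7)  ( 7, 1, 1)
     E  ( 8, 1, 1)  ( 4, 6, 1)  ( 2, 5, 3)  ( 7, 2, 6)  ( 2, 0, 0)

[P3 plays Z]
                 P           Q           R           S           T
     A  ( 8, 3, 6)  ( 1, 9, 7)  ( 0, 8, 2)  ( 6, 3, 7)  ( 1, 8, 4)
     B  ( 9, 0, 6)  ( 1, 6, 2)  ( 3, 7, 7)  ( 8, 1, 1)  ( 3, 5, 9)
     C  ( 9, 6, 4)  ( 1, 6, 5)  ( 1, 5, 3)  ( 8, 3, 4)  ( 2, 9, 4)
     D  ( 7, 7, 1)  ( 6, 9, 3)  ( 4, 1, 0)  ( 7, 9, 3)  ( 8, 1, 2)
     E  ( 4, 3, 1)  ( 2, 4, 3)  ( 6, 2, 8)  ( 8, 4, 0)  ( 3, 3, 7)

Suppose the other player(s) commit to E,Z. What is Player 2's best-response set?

u_2(P vs E,Z) = 3
u_2(Q vs E,Z) = 4
u_2(R vs E,Z) = 2
u_2(S vs E,Z) = 4
u_2(T vs E,Z) = 3
max payoff 4 at {Q,S}

P2 best: {Q,S}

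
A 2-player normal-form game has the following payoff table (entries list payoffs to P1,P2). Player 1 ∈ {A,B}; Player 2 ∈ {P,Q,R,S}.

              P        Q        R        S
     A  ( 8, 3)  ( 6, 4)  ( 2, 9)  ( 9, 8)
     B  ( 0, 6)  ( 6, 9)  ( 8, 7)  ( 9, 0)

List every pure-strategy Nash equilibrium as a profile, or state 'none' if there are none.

PSNE = {(B,Q)}

(A,P): not NE [P2→R gives 9>3]
(A,Q): not NE [P2→R gives 9>4]
(A,R): not NE [P1→B gives 8>2]
(A,S): not NE [P2→R gives 9>8]
(B,P): not NE [P1→A gives 8>0; P2→Q gives 9>6]
(B,Q): NE
(B,R): not NE [P2→Q gives 9>7]
(B,S): not NE [P2→Q gives 9>0]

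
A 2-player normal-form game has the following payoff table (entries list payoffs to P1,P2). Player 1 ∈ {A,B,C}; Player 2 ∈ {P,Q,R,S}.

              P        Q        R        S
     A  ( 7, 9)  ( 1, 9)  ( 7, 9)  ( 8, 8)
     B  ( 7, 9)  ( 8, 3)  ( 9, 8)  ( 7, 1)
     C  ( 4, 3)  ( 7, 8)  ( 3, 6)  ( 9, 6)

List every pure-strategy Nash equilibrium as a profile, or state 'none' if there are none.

(A,P): NE
(A,Q): not NE [P1→B gives 8>1]
(A,R): not NE [P1→B gives 9>7]
(A,S): not NE [P1→C gives 9>8; P2→R gives 9>8]
(B,P): NE
(B,Q): not NE [P2→P gives 9>3]
(B,R): not NE [P2→P gives 9>8]
(B,S): not NE [P1→C gives 9>7; P2→P gives 9>1]
(C,P): not NE [P1→B gives 7>4; P2→Q gives 8>3]
(C,Q): not NE [P1→B gives 8>7]
(C,R): not NE [P1→B gives 9>3; P2→Q gives 8>6]
(C,S): not NE [P2→Q gives 8>6]

PSNE = {(A,P), (B,P)}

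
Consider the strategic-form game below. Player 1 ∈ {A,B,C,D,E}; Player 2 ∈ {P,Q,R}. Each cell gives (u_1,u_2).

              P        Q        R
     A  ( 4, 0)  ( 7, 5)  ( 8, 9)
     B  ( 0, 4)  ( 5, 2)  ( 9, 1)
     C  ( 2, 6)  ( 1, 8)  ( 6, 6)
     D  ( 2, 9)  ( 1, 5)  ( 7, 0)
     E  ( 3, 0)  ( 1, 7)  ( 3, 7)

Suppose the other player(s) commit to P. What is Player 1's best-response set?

P1 best: {A}

u_1(A vs P) = 4
u_1(B vs P) = 0
u_1(C vs P) = 2
u_1(D vs P) = 2
u_1(E vs P) = 3
max payoff 4 at {A}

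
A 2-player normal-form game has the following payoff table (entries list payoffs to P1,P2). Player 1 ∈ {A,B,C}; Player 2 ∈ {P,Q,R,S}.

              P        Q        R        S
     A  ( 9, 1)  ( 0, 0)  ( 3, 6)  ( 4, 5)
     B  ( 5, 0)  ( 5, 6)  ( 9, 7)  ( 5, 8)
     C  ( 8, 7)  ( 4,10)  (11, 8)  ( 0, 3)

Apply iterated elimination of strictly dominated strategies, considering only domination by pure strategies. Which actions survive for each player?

Survivors P1:{B,C} P2:{Q,R,S}

P2 drop P (R beats it: A:6>1 B:7>0 C:8>7)
P1 drop A (B beats it: Q:5>0 R:9>3 S:5>4)
P1→{B,C} P2→{Q,R,S}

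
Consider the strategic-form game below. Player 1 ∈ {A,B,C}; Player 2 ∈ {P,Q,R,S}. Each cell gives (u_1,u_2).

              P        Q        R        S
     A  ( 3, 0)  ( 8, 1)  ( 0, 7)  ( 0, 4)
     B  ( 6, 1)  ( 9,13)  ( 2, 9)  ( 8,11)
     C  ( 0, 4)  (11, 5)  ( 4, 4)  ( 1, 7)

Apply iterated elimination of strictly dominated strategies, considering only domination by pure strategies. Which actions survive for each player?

P1 drop A (B beats it: P:6>3 Q:9>8 R:2>0 S:8>0)
P2 drop P (Q beats it: B:13>1 C:5>4)
P2 drop R (Q beats it: B:13>9 C:5>4)
P1→{B,C} P2→{Q,S}

IESDS → P1:{B,C} P2:{Q,S}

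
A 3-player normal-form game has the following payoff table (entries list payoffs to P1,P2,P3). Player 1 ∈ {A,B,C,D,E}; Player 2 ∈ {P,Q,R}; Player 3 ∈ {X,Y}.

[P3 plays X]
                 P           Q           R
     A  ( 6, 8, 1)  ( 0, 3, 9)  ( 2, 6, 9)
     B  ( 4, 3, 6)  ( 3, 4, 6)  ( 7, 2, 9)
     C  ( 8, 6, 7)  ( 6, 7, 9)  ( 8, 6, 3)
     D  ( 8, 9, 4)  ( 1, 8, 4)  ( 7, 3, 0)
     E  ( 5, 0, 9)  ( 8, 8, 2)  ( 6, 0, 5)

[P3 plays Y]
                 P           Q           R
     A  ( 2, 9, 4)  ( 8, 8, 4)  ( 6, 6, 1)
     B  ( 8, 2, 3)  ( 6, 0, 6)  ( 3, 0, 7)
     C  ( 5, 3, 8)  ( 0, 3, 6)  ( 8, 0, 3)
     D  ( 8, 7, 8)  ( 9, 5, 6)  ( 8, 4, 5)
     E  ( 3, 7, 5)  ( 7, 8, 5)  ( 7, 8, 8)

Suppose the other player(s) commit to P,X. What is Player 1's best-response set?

u_1(A vs P,X) = 6
u_1(B vs P,X) = 4
u_1(C vs P,X) = 8
u_1(D vs P,X) = 8
u_1(E vs P,X) = 5
max payoff 8 at {C,D}

argmax u_1 = {C,D}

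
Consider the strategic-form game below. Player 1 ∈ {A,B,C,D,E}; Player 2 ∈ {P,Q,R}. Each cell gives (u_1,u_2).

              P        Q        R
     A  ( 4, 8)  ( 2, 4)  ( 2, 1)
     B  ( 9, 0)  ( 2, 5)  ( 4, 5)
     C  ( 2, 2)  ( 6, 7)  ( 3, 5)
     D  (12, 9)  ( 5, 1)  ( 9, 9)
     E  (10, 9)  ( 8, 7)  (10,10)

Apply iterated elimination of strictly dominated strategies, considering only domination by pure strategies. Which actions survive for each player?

P1 drop A (D beats it: P:12>4 Q:5>2 R:9>2)
P1 drop B (D beats it: P:12>9 Q:5>2 R:9>4)
P1 drop C (E beats it: P:10>2 Q:8>6 R:10>3)
P2 drop Q (P beats it: D:9>1 E:9>7)
P1→{D,E} P2→{P,R}

IESDS → P1:{D,E} P2:{P,R}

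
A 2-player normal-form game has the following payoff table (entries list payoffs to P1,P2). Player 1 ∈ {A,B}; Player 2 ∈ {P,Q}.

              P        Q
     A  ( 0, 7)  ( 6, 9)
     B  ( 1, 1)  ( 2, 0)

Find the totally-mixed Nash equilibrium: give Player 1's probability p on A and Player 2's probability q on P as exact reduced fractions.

p=1/3, q=4/5

P1 indiff ⇒ q·0+(1-q)·6 = q·1+(1-q)·2 ⇒ q(-1) = (1-q)(-4) ⇒ q = 4/5
P2 indiff ⇒ p·7+(1-p)·1 = p·9+(1-p)·0 ⇒ p(-2) = (1-p)(-1) ⇒ p = 1/3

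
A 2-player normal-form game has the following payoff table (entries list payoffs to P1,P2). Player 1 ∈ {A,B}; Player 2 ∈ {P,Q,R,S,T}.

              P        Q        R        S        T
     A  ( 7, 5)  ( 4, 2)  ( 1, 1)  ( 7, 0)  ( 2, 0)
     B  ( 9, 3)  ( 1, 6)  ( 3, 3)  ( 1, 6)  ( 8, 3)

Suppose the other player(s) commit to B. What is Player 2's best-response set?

u_2(P vs B) = 3
u_2(Q vs B) = 6
u_2(R vs B) = 3
u_2(S vs B) = 6
u_2(T vs B) = 3
max payoff 6 at {Q,S}

argmax u_2 = {Q,S}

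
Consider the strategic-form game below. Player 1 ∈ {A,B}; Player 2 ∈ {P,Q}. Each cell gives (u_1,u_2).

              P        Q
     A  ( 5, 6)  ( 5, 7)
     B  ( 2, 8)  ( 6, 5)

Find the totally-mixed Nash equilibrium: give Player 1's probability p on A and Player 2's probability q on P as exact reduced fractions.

P1 indiff ⇒ q·5+(1-q)·5 = q·2+(1-q)·6 ⇒ q(3) = (1-q)(1) ⇒ q = 1/4
P2 indiff ⇒ p·6+(1-p)·8 = p·7+(1-p)·5 ⇒ p(-1) = (1-p)(-3) ⇒ p = 3/4

p=3/4, q=1/4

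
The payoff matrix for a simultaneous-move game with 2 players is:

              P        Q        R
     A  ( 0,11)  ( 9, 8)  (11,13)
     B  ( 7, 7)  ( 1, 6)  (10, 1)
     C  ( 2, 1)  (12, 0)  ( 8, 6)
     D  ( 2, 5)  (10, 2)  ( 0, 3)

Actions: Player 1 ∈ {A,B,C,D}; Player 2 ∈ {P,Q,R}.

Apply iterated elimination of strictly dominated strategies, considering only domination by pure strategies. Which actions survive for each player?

P2 drop Q (P beats it: A:11>8 B:7>6 C:1>0 D:5>2)
P1 drop C (B beats it: P:7>2 R:10>8)
P1 drop D (B beats it: P:7>2 R:10>0)
P1→{A,B} P2→{P,R}

IESDS → P1:{A,B} P2:{P,R}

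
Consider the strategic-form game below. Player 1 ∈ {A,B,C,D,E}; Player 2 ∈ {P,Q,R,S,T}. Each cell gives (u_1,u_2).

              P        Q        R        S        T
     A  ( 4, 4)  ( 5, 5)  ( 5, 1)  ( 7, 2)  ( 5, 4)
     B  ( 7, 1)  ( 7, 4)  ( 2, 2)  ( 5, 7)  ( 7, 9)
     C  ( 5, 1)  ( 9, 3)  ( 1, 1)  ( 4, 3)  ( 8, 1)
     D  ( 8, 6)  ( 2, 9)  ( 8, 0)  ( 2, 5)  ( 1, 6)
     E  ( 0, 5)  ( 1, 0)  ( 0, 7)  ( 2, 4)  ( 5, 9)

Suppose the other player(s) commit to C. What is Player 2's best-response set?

u_2(P vs C) = 1
u_2(Q vs C) = 3
u_2(R vs C) = 1
u_2(S vs C) = 3
u_2(T vs C) = 1
max payoff 3 at {Q,S}

P2 best: {Q,S}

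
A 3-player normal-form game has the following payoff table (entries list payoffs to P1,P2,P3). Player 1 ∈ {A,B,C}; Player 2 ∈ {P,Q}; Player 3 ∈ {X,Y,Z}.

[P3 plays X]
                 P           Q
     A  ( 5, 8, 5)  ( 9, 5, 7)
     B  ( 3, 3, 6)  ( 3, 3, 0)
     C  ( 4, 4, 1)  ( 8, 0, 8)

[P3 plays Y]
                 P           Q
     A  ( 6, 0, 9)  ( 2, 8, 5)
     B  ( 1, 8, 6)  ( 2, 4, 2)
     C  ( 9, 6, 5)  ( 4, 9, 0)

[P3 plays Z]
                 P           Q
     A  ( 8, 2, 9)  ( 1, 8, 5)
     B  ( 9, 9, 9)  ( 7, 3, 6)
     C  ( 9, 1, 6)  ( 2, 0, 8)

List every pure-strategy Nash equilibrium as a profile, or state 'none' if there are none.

(A,P,X): not NE [P3→Z gives 9>5]
(A,P,Y): not NE [P1→C gives 9>6; P2→Q gives 8>0]
(A,P,Z): not NE [P1→C gives 9>8; P2→Q gives 8>2]
(A,Q,X): not NE [P2→P gives 8>5]
(A,Q,Y): not NE [P1→C gives 4>2; P3→X gives 7>5]
(A,Q,Z): not NE [P1→B gives 7>1; P3→X gives 7>5]
(B,P,X): not NE [P1→A gives 5>3; P3→Z gives 9>6]
(B,P,Y): not NE [P1→C gives 9>1; P3→Z gives 9>6]
(B,P,Z): NE
(B,Q,X): not NE [P1→A gives 9>3; P3→Z gives 6>0]
(B,Q,Y): not NE [P1→C gives 4>2; P2→P gives 8>4; P3→Z gives 6>2]
(B,Q,Z): not NE [P2→P gives 9>3]
(C,P,X): not NE [P1→A gives 5>4; P3→Z gives 6>1]
(C,P,Y): not NE [P2→Q gives 9>6; P3→Z gives 6>5]
(C,P,Z): NE
(C,Q,X): not NE [P1→A gives 9>8; P2→P gives 4>0]
(C,Q,Y): not NE [P3→Z gives 8>0]
(C,Q,Z): not NE [P1→B gives 7>2; P2→P gives 1>0]

PSNE = {(B,P,Z), (C,P,Z)}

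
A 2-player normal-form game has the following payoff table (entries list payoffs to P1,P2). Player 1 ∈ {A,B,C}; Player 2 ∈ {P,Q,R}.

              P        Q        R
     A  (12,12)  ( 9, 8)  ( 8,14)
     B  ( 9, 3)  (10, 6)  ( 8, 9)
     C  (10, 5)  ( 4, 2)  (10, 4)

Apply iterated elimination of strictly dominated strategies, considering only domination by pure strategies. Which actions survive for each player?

P2 drop Q (R beats it: A:14>8 B:9>6 C:4>2)
P1 drop B (C beats it: P:10>9 R:10>8)
P1→{A,C} P2→{P,R}

IESDS → P1:{A,C} P2:{P,R}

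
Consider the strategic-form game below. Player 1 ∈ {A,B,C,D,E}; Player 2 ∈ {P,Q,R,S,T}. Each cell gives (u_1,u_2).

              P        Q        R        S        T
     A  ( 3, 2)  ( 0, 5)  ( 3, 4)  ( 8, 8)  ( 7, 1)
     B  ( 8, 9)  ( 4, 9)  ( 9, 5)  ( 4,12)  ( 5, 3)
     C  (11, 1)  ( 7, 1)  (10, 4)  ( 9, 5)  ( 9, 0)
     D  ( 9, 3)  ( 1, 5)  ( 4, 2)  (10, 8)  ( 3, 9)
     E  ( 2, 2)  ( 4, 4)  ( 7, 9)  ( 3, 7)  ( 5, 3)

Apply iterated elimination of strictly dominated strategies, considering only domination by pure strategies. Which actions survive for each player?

IESDS → P1:{C,D} P2:{S,T}

P1 drop A (C beats it: P:11>3 Q:7>0 R:10>3 S:9>8 T:9>7)
P1 drop B (C beats it: P:11>8 Q:7>4 R:10>9 S:9>4 T:9>5)
P1 drop E (C beats it: P:11>2 Q:7>4 R:10>7 S:9>3 T:9>5)
P2 drop P (S beats it: C:5>1 D:8>3)
P2 drop Q (S beats it: C:5>1 D:8>5)
P2 drop R (S beats it: C:5>4 D:8>2)
P1→{C,D} P2→{S,T}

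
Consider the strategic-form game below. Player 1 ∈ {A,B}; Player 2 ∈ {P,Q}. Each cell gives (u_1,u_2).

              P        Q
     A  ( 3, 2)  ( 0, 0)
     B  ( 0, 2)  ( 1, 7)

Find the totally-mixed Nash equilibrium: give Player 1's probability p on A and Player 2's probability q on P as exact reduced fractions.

P1 indiff ⇒ q·3+(1-q)·0 = q·0+(1-q)·1 ⇒ q(3) = (1-q)(1) ⇒ q = 1/4
P2 indiff ⇒ p·2+(1-p)·2 = p·0+(1-p)·7 ⇒ p(2) = (1-p)(5) ⇒ p = 5/7

p=5/7, q=1/4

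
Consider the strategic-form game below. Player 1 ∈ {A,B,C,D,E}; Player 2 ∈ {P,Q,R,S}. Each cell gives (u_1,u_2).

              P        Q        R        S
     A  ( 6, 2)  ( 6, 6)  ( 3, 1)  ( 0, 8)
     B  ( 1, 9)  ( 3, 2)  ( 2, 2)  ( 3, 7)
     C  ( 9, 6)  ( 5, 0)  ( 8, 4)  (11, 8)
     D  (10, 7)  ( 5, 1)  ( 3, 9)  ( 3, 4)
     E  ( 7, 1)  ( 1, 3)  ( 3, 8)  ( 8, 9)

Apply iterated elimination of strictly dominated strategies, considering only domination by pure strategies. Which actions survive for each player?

P1 drop B (C beats it: P:9>1 Q:5>3 R:8>2 S:11>3)
P1 drop E (C beats it: P:9>7 Q:5>1 R:8>3 S:11>8)
P2 drop Q (S beats it: A:8>6 C:8>0 D:4>1)
P1 drop A (C beats it: P:9>6 R:8>3 S:11>0)
P1→{C,D} P2→{P,R,S}

Remaining: P1:{C,D} P2:{P,R,S}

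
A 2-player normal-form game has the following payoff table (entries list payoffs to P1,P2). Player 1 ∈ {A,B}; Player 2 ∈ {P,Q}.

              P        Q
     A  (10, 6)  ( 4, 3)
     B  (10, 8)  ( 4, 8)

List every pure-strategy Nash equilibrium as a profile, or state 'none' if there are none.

(A,P): NE
(A,Q): not NE [P2→P gives 6>3]
(B,P): NE
(B,Q): NE

NE set: (A,P), (B,P), (B,Q)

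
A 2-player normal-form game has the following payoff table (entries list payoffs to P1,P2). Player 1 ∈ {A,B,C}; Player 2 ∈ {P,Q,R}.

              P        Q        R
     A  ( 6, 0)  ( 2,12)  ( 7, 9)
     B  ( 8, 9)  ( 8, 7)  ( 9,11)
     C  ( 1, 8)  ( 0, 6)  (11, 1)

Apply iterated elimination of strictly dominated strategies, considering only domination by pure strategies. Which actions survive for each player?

IESDS → P1:{B,C} P2:{P,R}

P1 drop A (B beats it: P:8>6 Q:8>2 R:9>7)
P2 drop Q (P beats it: B:9>7 C:8>6)
P1→{B,C} P2→{P,R}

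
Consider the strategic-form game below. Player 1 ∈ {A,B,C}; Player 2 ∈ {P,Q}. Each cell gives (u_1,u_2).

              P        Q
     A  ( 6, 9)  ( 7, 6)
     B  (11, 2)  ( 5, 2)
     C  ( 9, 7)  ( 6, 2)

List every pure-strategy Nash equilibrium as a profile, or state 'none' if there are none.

(A,P): not NE [P1→B gives 11>6]
(A,Q): not NE [P2→P gives 9>6]
(B,P): NE
(B,Q): not NE [P1→A gives 7>5]
(C,P): not NE [P1→B gives 11>9]
(C,Q): not NE [P1→A gives 7>6; P2→P gives 7>2]

PSNE = {(B,P)}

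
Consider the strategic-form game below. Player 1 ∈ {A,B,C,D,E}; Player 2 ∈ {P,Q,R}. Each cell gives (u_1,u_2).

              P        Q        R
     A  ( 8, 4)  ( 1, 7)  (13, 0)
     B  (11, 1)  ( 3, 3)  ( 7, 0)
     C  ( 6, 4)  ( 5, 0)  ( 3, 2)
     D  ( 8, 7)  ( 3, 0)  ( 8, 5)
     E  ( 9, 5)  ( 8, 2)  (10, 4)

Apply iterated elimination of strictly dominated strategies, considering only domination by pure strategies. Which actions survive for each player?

P1 drop C (E beats it: P:9>6 Q:8>5 R:10>3)
P1 drop D (E beats it: P:9>8 Q:8>3 R:10>8)
P2 drop R (P beats it: A:4>0 B:1>0 E:5>4)
P1 drop A (B beats it: P:11>8 Q:3>1)
P1→{B,E} P2→{P,Q}

Survivors P1:{B,E} P2:{P,Q}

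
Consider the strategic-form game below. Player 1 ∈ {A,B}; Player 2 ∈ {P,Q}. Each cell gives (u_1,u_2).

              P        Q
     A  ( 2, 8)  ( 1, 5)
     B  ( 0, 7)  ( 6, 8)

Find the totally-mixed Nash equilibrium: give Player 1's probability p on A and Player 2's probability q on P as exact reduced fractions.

P1 indiff ⇒ q·2+(1-q)·1 = q·0+(1-q)·6 ⇒ q(2) = (1-q)(5) ⇒ q = 5/7
P2 indiff ⇒ p·8+(1-p)·7 = p·5+(1-p)·8 ⇒ p(3) = (1-p)(1) ⇒ p = 1/4

p=1/4, q=5/7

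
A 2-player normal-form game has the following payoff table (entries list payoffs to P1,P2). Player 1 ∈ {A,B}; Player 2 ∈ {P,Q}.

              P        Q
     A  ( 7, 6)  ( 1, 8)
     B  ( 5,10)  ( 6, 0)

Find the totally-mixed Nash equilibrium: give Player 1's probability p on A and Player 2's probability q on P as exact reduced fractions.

P1 mixes 5/6 on A; P2 mixes 5/7 on P

P1 indiff ⇒ q·7+(1-q)·1 = q·5+(1-q)·6 ⇒ q(2) = (1-q)(5) ⇒ q = 5/7
P2 indiff ⇒ p·6+(1-p)·10 = p·8+(1-p)·0 ⇒ p(-2) = (1-p)(-10) ⇒ p = 5/6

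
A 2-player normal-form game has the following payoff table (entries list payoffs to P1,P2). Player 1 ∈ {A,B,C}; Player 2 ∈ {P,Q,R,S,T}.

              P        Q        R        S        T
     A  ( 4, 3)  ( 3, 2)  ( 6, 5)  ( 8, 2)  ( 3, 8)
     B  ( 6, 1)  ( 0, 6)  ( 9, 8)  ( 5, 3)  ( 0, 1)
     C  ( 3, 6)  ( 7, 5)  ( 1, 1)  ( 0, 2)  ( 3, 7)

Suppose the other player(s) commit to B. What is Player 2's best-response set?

BR_2 = {R}

u_2(P vs B) = 1
u_2(Q vs B) = 6
u_2(R vs B) = 8
u_2(S vs B) = 3
u_2(T vs B) = 1
max payoff 8 at {R}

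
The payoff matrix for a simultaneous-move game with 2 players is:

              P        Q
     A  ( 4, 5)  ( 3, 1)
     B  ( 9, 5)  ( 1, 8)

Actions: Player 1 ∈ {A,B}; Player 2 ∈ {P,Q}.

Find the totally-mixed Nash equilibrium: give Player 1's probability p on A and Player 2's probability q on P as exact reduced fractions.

P1 mixes 3/7 on A; P2 mixes 2/7 on P

P1 indiff ⇒ q·4+(1-q)·3 = q·9+(1-q)·1 ⇒ q(-5) = (1-q)(-2) ⇒ q = 2/7
P2 indiff ⇒ p·5+(1-p)·5 = p·1+(1-p)·8 ⇒ p(4) = (1-p)(3) ⇒ p = 3/7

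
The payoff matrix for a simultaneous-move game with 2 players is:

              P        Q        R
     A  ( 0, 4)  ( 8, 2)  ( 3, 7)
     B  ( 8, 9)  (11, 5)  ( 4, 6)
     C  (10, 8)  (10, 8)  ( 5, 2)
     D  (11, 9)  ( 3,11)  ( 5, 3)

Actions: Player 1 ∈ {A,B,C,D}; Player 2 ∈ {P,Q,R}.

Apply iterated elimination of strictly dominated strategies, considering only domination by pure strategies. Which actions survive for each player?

P1 drop A (B beats it: P:8>0 Q:11>8 R:4>3)
P2 drop R (P beats it: B:9>6 C:8>2 D:9>3)
P1→{B,C,D} P2→{P,Q}

IESDS → P1:{B,C,D} P2:{P,Q}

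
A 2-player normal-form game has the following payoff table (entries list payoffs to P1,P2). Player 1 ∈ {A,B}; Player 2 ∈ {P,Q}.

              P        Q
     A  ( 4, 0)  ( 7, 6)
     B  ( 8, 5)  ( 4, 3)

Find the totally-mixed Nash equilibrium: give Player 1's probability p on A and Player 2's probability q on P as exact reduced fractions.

(p,q) = (1/4, 3/7)

P1 indiff ⇒ q·4+(1-q)·7 = q·8+(1-q)·4 ⇒ q(-4) = (1-q)(-3) ⇒ q = 3/7
P2 indiff ⇒ p·0+(1-p)·5 = p·6+(1-p)·3 ⇒ p(-6) = (1-p)(-2) ⇒ p = 1/4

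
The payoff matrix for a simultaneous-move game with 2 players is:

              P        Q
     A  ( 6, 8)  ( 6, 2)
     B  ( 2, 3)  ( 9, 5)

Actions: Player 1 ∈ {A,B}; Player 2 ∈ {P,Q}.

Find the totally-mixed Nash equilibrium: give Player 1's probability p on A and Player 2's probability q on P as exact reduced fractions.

P1 indiff ⇒ q·6+(1-q)·6 = q·2+(1-q)·9 ⇒ q(4) = (1-q)(3) ⇒ q = 3/7
P2 indiff ⇒ p·8+(1-p)·3 = p·2+(1-p)·5 ⇒ p(6) = (1-p)(2) ⇒ p = 1/4

(p,q) = (1/4, 3/7)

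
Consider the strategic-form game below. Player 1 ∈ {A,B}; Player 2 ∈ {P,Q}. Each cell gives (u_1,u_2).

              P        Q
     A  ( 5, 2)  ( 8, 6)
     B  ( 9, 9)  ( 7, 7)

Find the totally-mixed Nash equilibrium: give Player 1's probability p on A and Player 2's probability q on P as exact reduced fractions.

P1 mixes 1/3 on A; P2 mixes 1/5 on P

P1 indiff ⇒ q·5+(1-q)·8 = q·9+(1-q)·7 ⇒ q(-4) = (1-q)(-1) ⇒ q = 1/5
P2 indiff ⇒ p·2+(1-p)·9 = p·6+(1-p)·7 ⇒ p(-4) = (1-p)(-2) ⇒ p = 1/3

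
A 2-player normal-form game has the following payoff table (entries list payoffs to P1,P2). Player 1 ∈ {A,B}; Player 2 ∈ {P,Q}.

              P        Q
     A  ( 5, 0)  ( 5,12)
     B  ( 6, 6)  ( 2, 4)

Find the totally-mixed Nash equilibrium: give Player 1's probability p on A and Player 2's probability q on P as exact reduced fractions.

p=1/7, q=3/4

P1 indiff ⇒ q·5+(1-q)·5 = q·6+(1-q)·2 ⇒ q(-1) = (1-q)(-3) ⇒ q = 3/4
P2 indiff ⇒ p·0+(1-p)·6 = p·12+(1-p)·4 ⇒ p(-12) = (1-p)(-2) ⇒ p = 1/7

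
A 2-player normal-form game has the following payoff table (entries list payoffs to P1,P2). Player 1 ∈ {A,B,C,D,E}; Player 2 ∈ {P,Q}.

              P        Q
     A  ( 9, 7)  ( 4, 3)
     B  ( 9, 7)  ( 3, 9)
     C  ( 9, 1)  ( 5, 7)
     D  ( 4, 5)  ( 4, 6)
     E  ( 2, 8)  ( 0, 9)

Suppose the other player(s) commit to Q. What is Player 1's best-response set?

P1 best: {C}

u_1(A vs Q) = 4
u_1(B vs Q) = 3
u_1(C vs Q) = 5
u_1(D vs Q) = 4
u_1(E vs Q) = 0
max payoff 5 at {C}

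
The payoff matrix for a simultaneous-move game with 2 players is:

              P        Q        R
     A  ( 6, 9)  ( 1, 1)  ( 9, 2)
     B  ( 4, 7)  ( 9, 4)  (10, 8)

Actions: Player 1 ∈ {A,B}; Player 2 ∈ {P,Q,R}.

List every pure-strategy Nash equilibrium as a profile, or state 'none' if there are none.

Nash profiles: (A,P), (B,R)

(A,P): NE
(A,Q): not NE [P1→B gives 9>1; P2→P gives 9>1]
(A,R): not NE [P1→B gives 10>9; P2→P gives 9>2]
(B,P): not NE [P1→A gives 6>4; P2→R gives 8>7]
(B,Q): not NE [P2→R gives 8>4]
(B,R): NE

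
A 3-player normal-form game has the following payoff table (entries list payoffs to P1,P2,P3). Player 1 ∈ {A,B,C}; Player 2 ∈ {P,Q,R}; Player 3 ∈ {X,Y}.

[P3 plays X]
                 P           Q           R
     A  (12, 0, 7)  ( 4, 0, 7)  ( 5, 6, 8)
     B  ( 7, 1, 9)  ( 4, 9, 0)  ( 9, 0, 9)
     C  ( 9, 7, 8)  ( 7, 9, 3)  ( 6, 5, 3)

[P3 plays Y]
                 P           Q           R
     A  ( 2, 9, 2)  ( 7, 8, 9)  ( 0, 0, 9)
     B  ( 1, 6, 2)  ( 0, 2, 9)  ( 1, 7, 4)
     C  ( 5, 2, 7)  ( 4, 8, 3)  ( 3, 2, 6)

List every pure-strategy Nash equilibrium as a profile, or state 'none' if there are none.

(A,P,X): not NE [P2→R gives 6>0]
(A,P,Y): not NE [P1→C gives 5>2; P3→X gives 7>2]
(A,Q,X): not NE [P1→C gives 7>4; P2→R gives 6>0; P3→Y gives 9>7]
(A,Q,Y): not NE [P2→P gives 9>8]
(A,R,X): not NE [P1→B gives 9>5; P3→Y gives 9>8]
(A,R,Y): not NE [P1→C gives 3>0; P2→P gives 9>0]
(B,P,X): not NE [P1→A gives 12>7; P2→Q gives 9>1]
(B,P,Y): not NE [P1→C gives 5>1; P2→R gives 7>6; P3→X gives 9>2]
(B,Q,X): not NE [P1→C gives 7>4; P3→Y gives 9>0]
(B,Q,Y): not NE [P1→A gives 7>0; P2→R gives 7>2]
(B,R,X): not NE [P2→Q gives 9>0]
(B,R,Y): not NE [P1→C gives 3>1; P3→X gives 9>4]
(C,P,X): not NE [P1→A gives 12>9; P2→Q gives 9>7]
(C,P,Y): not NE [P2→Q gives 8>2; P3→X gives 8>7]
(C,Q,X): NE
(C,Q,Y): not NE [P1→A gives 7>4]
(C,R,X): not NE [P1→B gives 9>6; P2→Q gives 9>5; P3→Y gives 6>3]
(C,R,Y): not NE [P2→Q gives 8>2]

PSNE = {(C,Q,X)}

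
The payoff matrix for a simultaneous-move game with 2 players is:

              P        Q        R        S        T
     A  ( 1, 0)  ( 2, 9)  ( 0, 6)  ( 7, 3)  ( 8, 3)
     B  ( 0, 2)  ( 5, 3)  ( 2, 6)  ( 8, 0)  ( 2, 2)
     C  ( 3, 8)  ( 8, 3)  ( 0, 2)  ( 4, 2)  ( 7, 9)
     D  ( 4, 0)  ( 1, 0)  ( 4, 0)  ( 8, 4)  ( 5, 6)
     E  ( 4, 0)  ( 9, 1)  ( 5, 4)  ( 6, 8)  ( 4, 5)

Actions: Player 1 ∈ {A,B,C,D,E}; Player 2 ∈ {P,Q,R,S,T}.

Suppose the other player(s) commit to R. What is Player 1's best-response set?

P1 best: {E}

u_1(A vs R) = 0
u_1(B vs R) = 2
u_1(C vs R) = 0
u_1(D vs R) = 4
u_1(E vs R) = 5
max payoff 5 at {E}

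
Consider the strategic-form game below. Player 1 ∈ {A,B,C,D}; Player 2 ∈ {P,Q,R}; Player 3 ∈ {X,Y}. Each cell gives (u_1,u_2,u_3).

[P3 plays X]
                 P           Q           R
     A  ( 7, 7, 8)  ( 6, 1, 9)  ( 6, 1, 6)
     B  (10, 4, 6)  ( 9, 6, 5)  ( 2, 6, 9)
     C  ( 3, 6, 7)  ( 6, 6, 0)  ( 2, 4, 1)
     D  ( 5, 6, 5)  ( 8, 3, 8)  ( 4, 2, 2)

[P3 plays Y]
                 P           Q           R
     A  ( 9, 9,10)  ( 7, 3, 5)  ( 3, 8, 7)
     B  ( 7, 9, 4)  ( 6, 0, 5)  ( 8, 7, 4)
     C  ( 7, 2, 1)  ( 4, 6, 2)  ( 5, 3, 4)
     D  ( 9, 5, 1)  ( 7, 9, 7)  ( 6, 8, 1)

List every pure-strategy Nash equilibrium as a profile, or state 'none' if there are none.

(A,P,X): not NE [P1→B gives 10>7; P3→Y gives 10>8]
(A,P,Y): NE
(A,Q,X): not NE [P1→B gives 9>6; P2→P gives 7>1]
(A,Q,Y): not NE [P2→P gives 9>3; P3→X gives 9>5]
(A,R,X): not NE [P2→P gives 7>1; P3→Y gives 7>6]
(A,R,Y): not NE [P1→B gives 8>3; P2→P gives 9>8]
(B,P,X): not NE [P2→R gives 6>4]
(B,P,Y): not NE [P1→D gives 9>7; P3→X gives 6>4]
(B,Q,X): NE
(B,Q,Y): not NE [P1→D gives 7>6; P2→P gives 9>0]
(B,R,X): not NE [P1→A gives 6>2]
(B,R,Y): not NE [P2→P gives 9>7; P3→X gives 9>4]
(C,P,X): not NE [P1→B gives 10>3]
(C,P,Y): not NE [P1→D gives 9>7; P2→Q gives 6>2; P3→X gives 7>1]
(C,Q,X): not NE [P1→B gives 9>6; P3→Y gives 2>0]
(C,Q,Y): not NE [P1→D gives 7>4]
(C,R,X): not NE [P1→A gives 6>2; P2→Q gives 6>4; P3→Y gives 4>1]
(C,R,Y): not NE [P1→B gives 8>5; P2→Q gives 6>3]
(D,P,X): not NE [P1→B gives 10>5]
(D,P,Y): not NE [P2→Q gives 9>5; P3→X gives 5>1]
(D,Q,X): not NE [P1→B gives 9>8; P2→P gives 6>3]
(D,Q,Y): not NE [P3→X gives 8>7]
(D,R,X): not NE [P1→A gives 6>4; P2→P gives 6>2]
(D,R,Y): not NE [P1→B gives 8>6; P2→Q gives 9>8; P3→X gives 2>1]

NE set: (A,P,Y), (B,Q,X)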